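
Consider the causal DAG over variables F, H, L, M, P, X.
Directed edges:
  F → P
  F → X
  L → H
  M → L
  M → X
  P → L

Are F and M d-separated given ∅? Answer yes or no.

Yes — F ⊥ M | ∅.

Bayes-Ball from F | ∅ reaches {H,L,P,X}.
M ∉ reach(F|∅) ⇒ F ⊥ M | ∅.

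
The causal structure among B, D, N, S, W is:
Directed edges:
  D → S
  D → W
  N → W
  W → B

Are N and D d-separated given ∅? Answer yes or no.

Yes — N ⊥ D | ∅.

Bayes-Ball from N | ∅ reaches {B,W}.
D ∉ reach(N|∅) ⇒ N ⊥ D | ∅.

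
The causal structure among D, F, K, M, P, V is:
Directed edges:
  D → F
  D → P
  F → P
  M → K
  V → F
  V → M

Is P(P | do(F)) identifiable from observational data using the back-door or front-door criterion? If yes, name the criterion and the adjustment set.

P(P|do(F)): backdoor, adjust for {D}.

desc(F)\{F}={P}; candidates ⊆ {D,K,M,V}.
size 0: {}; under {} F still reaches {D,K,M,P,V} ∋ P.
{D}: F⊥P given {D} in G with F→· removed — back-door holds.
P(P|do(F)) = Σ_{D} P(P|F,D)·P(D).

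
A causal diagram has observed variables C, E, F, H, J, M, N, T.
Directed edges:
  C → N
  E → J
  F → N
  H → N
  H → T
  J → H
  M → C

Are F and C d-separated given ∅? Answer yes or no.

Yes — F ⊥ C | ∅.

Bayes-Ball from F | ∅ reaches {N}.
C ∉ reach(F|∅) ⇒ F ⊥ C | ∅.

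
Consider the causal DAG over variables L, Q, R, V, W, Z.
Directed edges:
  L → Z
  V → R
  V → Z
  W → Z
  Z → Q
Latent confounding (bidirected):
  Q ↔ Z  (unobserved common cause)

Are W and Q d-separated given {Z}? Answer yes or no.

No — W and Q are d-connected given {Z}.

Bayes-Ball from W | {Z} reaches {L,Q,R,V}.
Q ∈ reach(W|{Z}) ⇒ W ⊥̸ Q | {Z}.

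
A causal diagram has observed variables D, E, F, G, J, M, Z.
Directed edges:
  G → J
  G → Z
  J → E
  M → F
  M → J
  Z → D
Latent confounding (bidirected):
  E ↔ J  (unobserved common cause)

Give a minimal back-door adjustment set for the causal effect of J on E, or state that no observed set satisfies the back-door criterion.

desc(J)\{J}={E}; candidates ⊆ {D,F,G,M,Z}.
J↔E: latent back-door arc(s) into J.
size 0: {}; under {} J still reaches {D,E,F,G,M,Z} ∋ E.
size 1: {D}, {F}, {G} …(+2); under {D} J still reaches {E,F,G,M,Z} ∋ E.
size 2: {D,F}, {D,G}, {D,M} …(+7); under {D,F} J still reaches {E,G,M,Z} ∋ E.
J↔E cannot be blocked by any observed set — no back-door set.

J→E: no observed back-door set.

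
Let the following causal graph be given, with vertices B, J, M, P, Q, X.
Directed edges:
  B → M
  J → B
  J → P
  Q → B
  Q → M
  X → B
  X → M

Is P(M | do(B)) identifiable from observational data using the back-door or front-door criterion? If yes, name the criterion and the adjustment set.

desc(B)\{B}={M}; candidates ⊆ {J,P,Q,X}.
size 0: {}; under {} B still reaches {J,M,P,Q,X} ∋ M.
size 1: {J}, {P}, {Q} …(+1); under {J} B still reaches {M,Q,X} ∋ M.
{Q,X}: B⊥M given {Q,X} in G with B→· removed — back-door holds.
P(M|do(B)) = Σ_{Q,X} P(M|B,Q,X)·P(Q,X).

P(M|do(B)): backdoor, adjust for {Q, X}.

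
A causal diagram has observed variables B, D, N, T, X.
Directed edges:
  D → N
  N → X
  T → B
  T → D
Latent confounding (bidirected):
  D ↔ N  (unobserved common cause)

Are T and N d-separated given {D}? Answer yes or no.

Bayes-Ball from T | {D} reaches {B,N,X}.
N ∈ reach(T|{D}) ⇒ T ⊥̸ N | {D}.

No — T and N are d-connected given {D}.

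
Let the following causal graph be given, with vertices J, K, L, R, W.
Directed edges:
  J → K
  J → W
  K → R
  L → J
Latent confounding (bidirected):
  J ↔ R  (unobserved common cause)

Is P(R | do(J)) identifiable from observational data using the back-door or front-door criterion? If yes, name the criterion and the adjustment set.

desc(J)\{J}={K,R,W}; candidates ⊆ {L}.
J↔R: latent back-door arc(s) into J.
size 0: {}; under {} J still reaches {L,R} ∋ R.
size 1: {L}; under {L} J still reaches {R} ∋ R.
J↔R cannot be blocked by any observed set — no back-door set.
{K}: (i) intercepts every directed J→R path; (ii) no back-door J→{K}; (iii) {J} blocks every back-door {K}→R. Front-door holds.
P(R|do(J)) = Σ_{K} P(K|J) Σ_{J'} P(R|K,J')P(J').

P(R|do(J)): frontdoor, adjust for {K}.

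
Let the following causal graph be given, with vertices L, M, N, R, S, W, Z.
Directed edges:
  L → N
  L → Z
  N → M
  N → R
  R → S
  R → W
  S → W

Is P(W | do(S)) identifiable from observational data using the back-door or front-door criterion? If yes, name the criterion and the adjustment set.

desc(S)\{S}={W}; candidates ⊆ {L,M,N,R,Z}.
size 0: {}; under {} S still reaches {L,M,N,R,W,Z} ∋ W.
{R}: S⊥W given {R} in G with S→· removed — back-door holds.
P(W|do(S)) = Σ_{R} P(W|S,R)·P(R).

P(W|do(S)): backdoor, adjust for {R}.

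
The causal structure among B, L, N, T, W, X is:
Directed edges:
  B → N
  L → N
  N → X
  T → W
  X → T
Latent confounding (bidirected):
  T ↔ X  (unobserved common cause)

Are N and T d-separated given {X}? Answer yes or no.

No — N and T are d-connected given {X}.

Bayes-Ball from N | {X} reaches {B,L,T,W}.
T ∈ reach(N|{X}) ⇒ N ⊥̸ T | {X}.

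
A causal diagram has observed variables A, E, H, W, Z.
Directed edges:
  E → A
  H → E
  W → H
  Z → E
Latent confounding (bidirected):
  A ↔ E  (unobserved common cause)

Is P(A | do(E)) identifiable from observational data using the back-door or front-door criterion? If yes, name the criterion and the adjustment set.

desc(E)\{E}={A}; candidates ⊆ {H,W,Z}.
E↔A: latent back-door arc(s) into E.
size 0: {}; under {} E still reaches {A,H,W,Z} ∋ A.
size 1: {H}, {W}, {Z}; under {H} E still reaches {A,Z} ∋ A.
size 2: {H,W}, {H,Z}, {W,Z}; under {H,W} E still reaches {A,Z} ∋ A.
E↔A cannot be blocked by any observed set — no back-door set.
No mediator lies on a directed E→…→A path.
Neither criterion identifies P(A|do(E)) in this graph.

P(A|do(E)): not identifiable (no BD/FD set).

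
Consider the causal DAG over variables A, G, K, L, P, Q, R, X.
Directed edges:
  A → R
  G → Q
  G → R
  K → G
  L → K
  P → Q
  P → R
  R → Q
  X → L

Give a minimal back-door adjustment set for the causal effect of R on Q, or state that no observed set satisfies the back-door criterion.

R→Q: minimal back-door set {G, P}.

desc(R)\{R}={Q}; candidates ⊆ {A,G,K,L,P,X}.
size 0: {}; under {} R still reaches {A,G,K,L,P,Q,X} ∋ Q.
size 1: {A}, {G}, {K} …(+3); under {A} R still reaches {G,K,L,P,Q,X} ∋ Q.
{G,P}: R⊥Q given {G,P} in G with R→· removed — back-door holds.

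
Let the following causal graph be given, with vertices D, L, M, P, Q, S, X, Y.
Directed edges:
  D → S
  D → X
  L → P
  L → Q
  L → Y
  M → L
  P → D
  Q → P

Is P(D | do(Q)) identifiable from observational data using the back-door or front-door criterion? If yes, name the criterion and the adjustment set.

desc(Q)\{Q}={D,P,S,X}; candidates ⊆ {L,M,Y}.
size 0: {}; under {} Q still reaches {D,L,M,P,S,X,Y} ∋ D.
{L}: Q⊥D given {L} in G with Q→· removed — back-door holds.
P(D|do(Q)) = Σ_{L} P(D|Q,L)·P(L).

P(D|do(Q)): backdoor, adjust for {L}.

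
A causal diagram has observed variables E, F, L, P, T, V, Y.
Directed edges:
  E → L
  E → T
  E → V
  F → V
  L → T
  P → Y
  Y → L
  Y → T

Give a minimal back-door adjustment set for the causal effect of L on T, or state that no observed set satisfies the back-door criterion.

L→T: minimal back-door set {E, Y}.

desc(L)\{L}={T}; candidates ⊆ {E,F,P,V,Y}.
size 0: {}; under {} L still reaches {E,P,T,V,Y} ∋ T.
size 1: {E}, {F}, {P} …(+2); under {E} L still reaches {P,T,Y} ∋ T.
{E,Y}: L⊥T given {E,Y} in G with L→· removed — back-door holds.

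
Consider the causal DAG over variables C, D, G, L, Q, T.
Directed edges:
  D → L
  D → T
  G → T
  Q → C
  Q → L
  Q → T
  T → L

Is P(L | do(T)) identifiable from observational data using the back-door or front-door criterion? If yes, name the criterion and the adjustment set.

desc(T)\{T}={L}; candidates ⊆ {C,D,G,Q}.
size 0: {}; under {} T still reaches {C,D,G,L,Q} ∋ L.
size 1: {C}, {D}, {G} …(+1); under {C} T still reaches {D,G,L,Q} ∋ L.
{D,Q}: T⊥L given {D,Q} in G with T→· removed — back-door holds.
P(L|do(T)) = Σ_{D,Q} P(L|T,D,Q)·P(D,Q).

P(L|do(T)): backdoor, adjust for {D, Q}.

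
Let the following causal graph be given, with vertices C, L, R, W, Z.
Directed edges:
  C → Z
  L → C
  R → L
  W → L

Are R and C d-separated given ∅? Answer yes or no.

No — R and C are d-connected given ∅.

Bayes-Ball from R | ∅ reaches {C,L,Z}.
C ∈ reach(R|∅) ⇒ R ⊥̸ C | ∅.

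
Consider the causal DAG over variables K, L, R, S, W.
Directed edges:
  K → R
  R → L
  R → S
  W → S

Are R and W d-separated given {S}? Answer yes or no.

Bayes-Ball from R | {S} reaches {K,L,W}.
W ∈ reach(R|{S}) ⇒ R ⊥̸ W | {S}.

No — R and W are d-connected given {S}.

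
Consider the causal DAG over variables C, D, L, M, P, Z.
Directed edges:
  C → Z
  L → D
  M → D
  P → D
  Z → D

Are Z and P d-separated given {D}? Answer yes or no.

No — Z and P are d-connected given {D}.

Bayes-Ball from Z | {D} reaches {C,L,M,P}.
P ∈ reach(Z|{D}) ⇒ Z ⊥̸ P | {D}.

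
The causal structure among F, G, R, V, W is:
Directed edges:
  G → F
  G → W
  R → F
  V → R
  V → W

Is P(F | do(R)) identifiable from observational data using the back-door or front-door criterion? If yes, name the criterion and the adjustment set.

desc(R)\{R}={F}; candidates ⊆ {G,V,W}.
∅: R⊥F given ∅ in G with R→· removed — back-door holds.
P(F|do(R)) = P(F|R) — no adjustment needed.

P(F|do(R)): backdoor, adjust for ∅.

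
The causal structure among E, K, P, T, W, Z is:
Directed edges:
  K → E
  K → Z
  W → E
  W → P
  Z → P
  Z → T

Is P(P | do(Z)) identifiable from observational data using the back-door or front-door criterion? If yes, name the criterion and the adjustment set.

P(P|do(Z)): backdoor, adjust for ∅.

desc(Z)\{Z}={P,T}; candidates ⊆ {E,K,W}.
∅: Z⊥P given ∅ in G with Z→· removed — back-door holds.
P(P|do(Z)) = P(P|Z) — no adjustment needed.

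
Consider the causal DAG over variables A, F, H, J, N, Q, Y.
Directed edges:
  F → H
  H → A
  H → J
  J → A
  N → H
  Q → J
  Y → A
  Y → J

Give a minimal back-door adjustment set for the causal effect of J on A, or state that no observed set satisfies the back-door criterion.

desc(J)\{J}={A}; candidates ⊆ {F,H,N,Q,Y}.
size 0: {}; under {} J still reaches {A,F,H,N,Q,Y} ∋ A.
size 1: {F}, {H}, {N} …(+2); under {F} J still reaches {A,H,N,Q,Y} ∋ A.
{H,Y}: J⊥A given {H,Y} in G with J→· removed — back-door holds.

J→A: minimal back-door set {H, Y}.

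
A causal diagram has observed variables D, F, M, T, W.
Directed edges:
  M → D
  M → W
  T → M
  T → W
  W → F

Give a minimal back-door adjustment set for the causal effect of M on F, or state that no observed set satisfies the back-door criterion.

M→F: minimal back-door set {T}.

desc(M)\{M}={D,F,W}; candidates ⊆ {T}.
size 0: {}; under {} M still reaches {F,T,W} ∋ F.
{T}: M⊥F given {T} in G with M→· removed — back-door holds.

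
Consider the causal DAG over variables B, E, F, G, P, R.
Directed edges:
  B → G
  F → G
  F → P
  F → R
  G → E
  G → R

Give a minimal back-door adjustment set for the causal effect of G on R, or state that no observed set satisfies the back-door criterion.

G→R: minimal back-door set {F}.

desc(G)\{G}={E,R}; candidates ⊆ {B,F,P}.
size 0: {}; under {} G still reaches {B,F,P,R} ∋ R.
{F}: G⊥R given {F} in G with G→· removed — back-door holds.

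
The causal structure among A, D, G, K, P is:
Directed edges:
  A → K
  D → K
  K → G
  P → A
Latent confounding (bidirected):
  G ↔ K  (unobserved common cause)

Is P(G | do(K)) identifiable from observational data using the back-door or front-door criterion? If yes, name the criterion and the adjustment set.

desc(K)\{K}={G}; candidates ⊆ {A,D,P}.
K↔G: latent back-door arc(s) into K.
size 0: {}; under {} K still reaches {A,D,G,P} ∋ G.
size 1: {A}, {D}, {P}; under {A} K still reaches {D,G} ∋ G.
size 2: {A,D}, {A,P}, {D,P}; under {A,D} K still reaches {G} ∋ G.
K↔G cannot be blocked by any observed set — no back-door set.
No mediator lies on a directed K→…→G path.
Neither criterion identifies P(G|do(K)) in this graph.

P(G|do(K)): not identifiable (no BD/FD set).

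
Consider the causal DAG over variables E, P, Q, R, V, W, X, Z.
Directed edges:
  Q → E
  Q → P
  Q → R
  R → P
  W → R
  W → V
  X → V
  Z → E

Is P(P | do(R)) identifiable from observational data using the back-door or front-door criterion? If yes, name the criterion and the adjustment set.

P(P|do(R)): backdoor, adjust for {Q}.

desc(R)\{R}={P}; candidates ⊆ {E,Q,V,W,X,Z}.
size 0: {}; under {} R still reaches {E,P,Q,V,W} ∋ P.
{Q}: R⊥P given {Q} in G with R→· removed — back-door holds.
P(P|do(R)) = Σ_{Q} P(P|R,Q)·P(Q).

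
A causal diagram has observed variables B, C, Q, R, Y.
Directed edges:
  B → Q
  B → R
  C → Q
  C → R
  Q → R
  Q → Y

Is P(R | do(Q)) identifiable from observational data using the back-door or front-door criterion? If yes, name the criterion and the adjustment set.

desc(Q)\{Q}={R,Y}; candidates ⊆ {B,C}.
size 0: {}; under {} Q still reaches {B,C,R} ∋ R.
size 1: {B}, {C}; under {B} Q still reaches {C,R} ∋ R.
{B,C}: Q⊥R given {B,C} in G with Q→· removed — back-door holds.
P(R|do(Q)) = Σ_{B,C} P(R|Q,B,C)·P(B,C).

P(R|do(Q)): backdoor, adjust for {B, C}.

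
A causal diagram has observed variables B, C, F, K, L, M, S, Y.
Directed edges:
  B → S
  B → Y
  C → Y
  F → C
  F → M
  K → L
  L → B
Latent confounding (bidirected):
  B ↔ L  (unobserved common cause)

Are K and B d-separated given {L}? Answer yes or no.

No — K and B are d-connected given {L}.

Bayes-Ball from K | {L} reaches {B,S,Y}.
B ∈ reach(K|{L}) ⇒ K ⊥̸ B | {L}.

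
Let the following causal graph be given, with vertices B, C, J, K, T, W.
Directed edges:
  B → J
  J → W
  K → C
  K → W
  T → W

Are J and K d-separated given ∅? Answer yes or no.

Bayes-Ball from J | ∅ reaches {B,W}.
K ∉ reach(J|∅) ⇒ J ⊥ K | ∅.

Yes — J ⊥ K | ∅.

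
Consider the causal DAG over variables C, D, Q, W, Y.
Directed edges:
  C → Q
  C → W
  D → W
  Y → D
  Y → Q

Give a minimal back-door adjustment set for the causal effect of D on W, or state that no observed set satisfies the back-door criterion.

desc(D)\{D}={W}; candidates ⊆ {C,Q,Y}.
∅: D⊥W given ∅ in G with D→· removed — back-door holds.

D→W: minimal back-door set ∅.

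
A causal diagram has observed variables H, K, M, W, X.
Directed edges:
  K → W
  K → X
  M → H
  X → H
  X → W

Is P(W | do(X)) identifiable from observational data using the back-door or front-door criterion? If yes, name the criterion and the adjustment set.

P(W|do(X)): backdoor, adjust for {K}.

desc(X)\{X}={H,W}; candidates ⊆ {K,M}.
size 0: {}; under {} X still reaches {K,W} ∋ W.
{K}: X⊥W given {K} in G with X→· removed — back-door holds.
P(W|do(X)) = Σ_{K} P(W|X,K)·P(K).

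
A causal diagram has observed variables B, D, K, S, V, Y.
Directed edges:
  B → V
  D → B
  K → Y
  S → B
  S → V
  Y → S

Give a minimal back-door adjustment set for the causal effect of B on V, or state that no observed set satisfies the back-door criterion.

B→V: minimal back-door set {S}.

desc(B)\{B}={V}; candidates ⊆ {D,K,S,Y}.
size 0: {}; under {} B still reaches {D,K,S,V,Y} ∋ V.
{S}: B⊥V given {S} in G with B→· removed — back-door holds.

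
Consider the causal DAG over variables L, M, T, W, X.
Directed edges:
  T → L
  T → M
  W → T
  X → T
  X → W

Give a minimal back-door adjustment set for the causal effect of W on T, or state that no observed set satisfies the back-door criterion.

W→T: minimal back-door set {X}.

desc(W)\{W}={L,M,T}; candidates ⊆ {X}.
size 0: {}; under {} W still reaches {L,M,T,X} ∋ T.
{X}: W⊥T given {X} in G with W→· removed — back-door holds.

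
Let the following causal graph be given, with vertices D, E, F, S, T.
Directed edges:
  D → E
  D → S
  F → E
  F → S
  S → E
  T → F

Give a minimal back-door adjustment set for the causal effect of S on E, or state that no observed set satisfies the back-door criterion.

desc(S)\{S}={E}; candidates ⊆ {D,F,T}.
size 0: {}; under {} S still reaches {D,E,F,T} ∋ E.
size 1: {D}, {F}, {T}; under {D} S still reaches {E,F,T} ∋ E.
{D,F}: S⊥E given {D,F} in G with S→· removed — back-door holds.

S→E: minimal back-door set {D, F}.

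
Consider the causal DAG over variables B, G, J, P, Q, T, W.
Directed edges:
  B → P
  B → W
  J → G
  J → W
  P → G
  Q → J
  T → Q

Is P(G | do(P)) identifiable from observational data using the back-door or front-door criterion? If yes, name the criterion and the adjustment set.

desc(P)\{P}={G}; candidates ⊆ {B,J,Q,T,W}.
∅: P⊥G given ∅ in G with P→· removed — back-door holds.
P(G|do(P)) = P(G|P) — no adjustment needed.

P(G|do(P)): backdoor, adjust for ∅.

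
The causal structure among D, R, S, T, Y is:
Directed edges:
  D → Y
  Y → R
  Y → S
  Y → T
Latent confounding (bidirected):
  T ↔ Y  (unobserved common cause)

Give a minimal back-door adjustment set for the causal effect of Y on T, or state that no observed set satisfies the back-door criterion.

Y→T: no observed back-door set.

desc(Y)\{Y}={R,S,T}; candidates ⊆ {D}.
Y↔T: latent back-door arc(s) into Y.
size 0: {}; under {} Y still reaches {D,T} ∋ T.
size 1: {D}; under {D} Y still reaches {T} ∋ T.
Y↔T cannot be blocked by any observed set — no back-door set.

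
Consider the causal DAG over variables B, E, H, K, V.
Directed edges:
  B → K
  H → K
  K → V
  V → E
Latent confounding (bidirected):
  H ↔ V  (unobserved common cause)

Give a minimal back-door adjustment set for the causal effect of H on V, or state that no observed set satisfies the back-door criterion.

H→V: no observed back-door set.

desc(H)\{H}={E,K,V}; candidates ⊆ {B}.
H↔V: latent back-door arc(s) into H.
size 0: {}; under {} H still reaches {E,V} ∋ V.
size 1: {B}; under {B} H still reaches {E,V} ∋ V.
H↔V cannot be blocked by any observed set — no back-door set.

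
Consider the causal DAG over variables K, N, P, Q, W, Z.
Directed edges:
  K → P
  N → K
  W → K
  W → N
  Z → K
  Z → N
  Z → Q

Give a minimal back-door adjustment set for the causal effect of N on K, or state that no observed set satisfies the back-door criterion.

desc(N)\{N}={K,P}; candidates ⊆ {Q,W,Z}.
size 0: {}; under {} N still reaches {K,P,Q,W,Z} ∋ K.
size 1: {Q}, {W}, {Z}; under {Q} N still reaches {K,P,W,Z} ∋ K.
{W,Z}: N⊥K given {W,Z} in G with N→· removed — back-door holds.

N→K: minimal back-door set {W, Z}.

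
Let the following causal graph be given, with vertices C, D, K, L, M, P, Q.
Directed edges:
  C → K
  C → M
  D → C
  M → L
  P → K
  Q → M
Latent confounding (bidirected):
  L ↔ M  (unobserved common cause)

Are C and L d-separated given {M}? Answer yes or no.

No — C and L are d-connected given {M}.

Bayes-Ball from C | {M} reaches {D,K,L,Q}.
L ∈ reach(C|{M}) ⇒ C ⊥̸ L | {M}.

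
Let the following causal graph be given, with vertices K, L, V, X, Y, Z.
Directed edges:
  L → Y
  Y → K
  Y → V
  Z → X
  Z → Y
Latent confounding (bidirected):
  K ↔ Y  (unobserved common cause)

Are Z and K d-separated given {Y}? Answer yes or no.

No — Z and K are d-connected given {Y}.

Bayes-Ball from Z | {Y} reaches {K,L,X}.
K ∈ reach(Z|{Y}) ⇒ Z ⊥̸ K | {Y}.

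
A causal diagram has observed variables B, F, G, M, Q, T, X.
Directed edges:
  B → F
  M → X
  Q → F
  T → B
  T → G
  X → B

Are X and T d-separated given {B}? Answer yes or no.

No — X and T are d-connected given {B}.

Bayes-Ball from X | {B} reaches {G,M,T}.
T ∈ reach(X|{B}) ⇒ X ⊥̸ T | {B}.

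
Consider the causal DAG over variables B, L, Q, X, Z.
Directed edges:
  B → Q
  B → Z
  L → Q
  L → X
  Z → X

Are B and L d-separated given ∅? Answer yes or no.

Bayes-Ball from B | ∅ reaches {Q,X,Z}.
L ∉ reach(B|∅) ⇒ B ⊥ L | ∅.

Yes — B ⊥ L | ∅.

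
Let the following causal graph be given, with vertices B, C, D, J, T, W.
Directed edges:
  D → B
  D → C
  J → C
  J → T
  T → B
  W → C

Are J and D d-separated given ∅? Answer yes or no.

Bayes-Ball from J | ∅ reaches {B,C,T}.
D ∉ reach(J|∅) ⇒ J ⊥ D | ∅.

Yes — J ⊥ D | ∅.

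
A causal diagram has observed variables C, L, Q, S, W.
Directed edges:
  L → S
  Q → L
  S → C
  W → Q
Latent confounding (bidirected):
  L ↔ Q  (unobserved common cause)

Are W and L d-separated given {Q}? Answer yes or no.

No — W and L are d-connected given {Q}.

Bayes-Ball from W | {Q} reaches {C,L,S}.
L ∈ reach(W|{Q}) ⇒ W ⊥̸ L | {Q}.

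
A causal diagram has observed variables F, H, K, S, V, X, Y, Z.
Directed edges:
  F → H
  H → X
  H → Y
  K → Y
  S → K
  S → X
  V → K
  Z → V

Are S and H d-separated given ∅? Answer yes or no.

Bayes-Ball from S | ∅ reaches {K,X,Y}.
H ∉ reach(S|∅) ⇒ S ⊥ H | ∅.

Yes — S ⊥ H | ∅.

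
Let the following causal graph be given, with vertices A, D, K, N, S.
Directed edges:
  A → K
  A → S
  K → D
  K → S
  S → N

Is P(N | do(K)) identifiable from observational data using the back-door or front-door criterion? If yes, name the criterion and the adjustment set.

desc(K)\{K}={D,N,S}; candidates ⊆ {A}.
size 0: {}; under {} K still reaches {A,N,S} ∋ N.
{A}: K⊥N given {A} in G with K→· removed — back-door holds.
P(N|do(K)) = Σ_{A} P(N|K,A)·P(A).

P(N|do(K)): backdoor, adjust for {A}.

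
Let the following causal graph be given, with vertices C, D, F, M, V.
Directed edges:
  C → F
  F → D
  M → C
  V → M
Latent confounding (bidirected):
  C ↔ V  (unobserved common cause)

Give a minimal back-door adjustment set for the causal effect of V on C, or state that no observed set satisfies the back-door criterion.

desc(V)\{V}={C,D,F,M}; candidates ⊆ {—}.
V↔C: latent back-door arc(s) into V.
size 0: {}; under {} V still reaches {C,D,F} ∋ C.
V↔C cannot be blocked by any observed set — no back-door set.

V→C: no observed back-door set.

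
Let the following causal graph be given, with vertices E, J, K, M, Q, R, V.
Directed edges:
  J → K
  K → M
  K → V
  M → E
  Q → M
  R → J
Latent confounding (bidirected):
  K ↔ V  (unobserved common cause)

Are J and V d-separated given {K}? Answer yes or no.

No — J and V are d-connected given {K}.

Bayes-Ball from J | {K} reaches {R,V}.
V ∈ reach(J|{K}) ⇒ J ⊥̸ V | {K}.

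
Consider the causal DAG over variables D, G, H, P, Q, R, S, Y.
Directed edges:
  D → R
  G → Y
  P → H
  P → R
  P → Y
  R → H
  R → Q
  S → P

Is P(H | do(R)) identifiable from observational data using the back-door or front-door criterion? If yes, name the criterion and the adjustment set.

desc(R)\{R}={H,Q}; candidates ⊆ {D,G,P,S,Y}.
size 0: {}; under {} R still reaches {D,H,P,S,Y} ∋ H.
{P}: R⊥H given {P} in G with R→· removed — back-door holds.
P(H|do(R)) = Σ_{P} P(H|R,P)·P(P).

P(H|do(R)): backdoor, adjust for {P}.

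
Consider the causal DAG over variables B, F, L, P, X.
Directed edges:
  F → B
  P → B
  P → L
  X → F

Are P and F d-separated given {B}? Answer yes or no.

Bayes-Ball from P | {B} reaches {F,L,X}.
F ∈ reach(P|{B}) ⇒ P ⊥̸ F | {B}.

No — P and F are d-connected given {B}.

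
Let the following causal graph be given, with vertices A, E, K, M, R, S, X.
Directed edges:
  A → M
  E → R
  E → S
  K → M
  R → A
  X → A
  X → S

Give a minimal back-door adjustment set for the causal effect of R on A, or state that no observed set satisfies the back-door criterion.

desc(R)\{R}={A,M}; candidates ⊆ {E,K,S,X}.
∅: R⊥A given ∅ in G with R→· removed — back-door holds.

R→A: minimal back-door set ∅.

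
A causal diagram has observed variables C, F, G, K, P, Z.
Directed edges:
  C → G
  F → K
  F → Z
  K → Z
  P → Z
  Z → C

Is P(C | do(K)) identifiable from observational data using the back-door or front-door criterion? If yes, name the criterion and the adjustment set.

P(C|do(K)): backdoor, adjust for {F}.

desc(K)\{K}={C,G,Z}; candidates ⊆ {F,P}.
size 0: {}; under {} K still reaches {C,F,G,Z} ∋ C.
{F}: K⊥C given {F} in G with K→· removed — back-door holds.
P(C|do(K)) = Σ_{F} P(C|K,F)·P(F).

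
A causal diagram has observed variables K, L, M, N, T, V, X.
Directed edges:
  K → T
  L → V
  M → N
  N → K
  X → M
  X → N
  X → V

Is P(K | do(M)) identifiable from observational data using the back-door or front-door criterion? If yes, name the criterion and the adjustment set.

desc(M)\{M}={K,N,T}; candidates ⊆ {L,V,X}.
size 0: {}; under {} M still reaches {K,N,T,V,X} ∋ K.
{X}: M⊥K given {X} in G with M→· removed — back-door holds.
P(K|do(M)) = Σ_{X} P(K|M,X)·P(X).

P(K|do(M)): backdoor, adjust for {X}.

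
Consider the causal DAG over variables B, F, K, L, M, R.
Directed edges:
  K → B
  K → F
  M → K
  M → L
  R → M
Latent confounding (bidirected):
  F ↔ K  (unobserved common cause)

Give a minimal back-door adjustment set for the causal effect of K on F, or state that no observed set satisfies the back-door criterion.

K→F: no observed back-door set.

desc(K)\{K}={B,F}; candidates ⊆ {L,M,R}.
K↔F: latent back-door arc(s) into K.
size 0: {}; under {} K still reaches {F,L,M,R} ∋ F.
size 1: {L}, {M}, {R}; under {L} K still reaches {F,M,R} ∋ F.
size 2: {L,M}, {L,R}, {M,R}; under {L,M} K still reaches {F} ∋ F.
K↔F cannot be blocked by any observed set — no back-door set.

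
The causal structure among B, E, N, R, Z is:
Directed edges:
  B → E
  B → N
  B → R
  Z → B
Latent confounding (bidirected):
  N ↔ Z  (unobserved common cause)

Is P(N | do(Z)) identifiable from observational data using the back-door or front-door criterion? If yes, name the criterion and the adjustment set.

desc(Z)\{Z}={B,E,N,R}; candidates ⊆ {—}.
Z↔N: latent back-door arc(s) into Z.
size 0: {}; under {} Z still reaches {N} ∋ N.
Z↔N cannot be blocked by any observed set — no back-door set.
{B}: (i) intercepts every directed Z→N path; (ii) no back-door Z→{B}; (iii) {Z} blocks every back-door {B}→N. Front-door holds.
P(N|do(Z)) = Σ_{B} P(B|Z) Σ_{Z'} P(N|B,Z')P(Z').

P(N|do(Z)): frontdoor, adjust for {B}.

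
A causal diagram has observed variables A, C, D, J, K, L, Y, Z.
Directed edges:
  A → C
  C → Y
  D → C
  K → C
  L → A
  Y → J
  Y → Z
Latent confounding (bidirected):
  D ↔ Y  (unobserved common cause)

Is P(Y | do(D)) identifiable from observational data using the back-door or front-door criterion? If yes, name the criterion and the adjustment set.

P(Y|do(D)): frontdoor, adjust for {C}.

desc(D)\{D}={C,J,Y,Z}; candidates ⊆ {A,K,L}.
D↔Y: latent back-door arc(s) into D.
size 0: {}; under {} D still reaches {J,Y,Z} ∋ Y.
size 1: {A}, {K}, {L}; under {A} D still reaches {J,Y,Z} ∋ Y.
size 2: {A,K}, {A,L}, {K,L}; under {A,K} D still reaches {J,Y,Z} ∋ Y.
D↔Y cannot be blocked by any observed set — no back-door set.
{C}: (i) intercepts every directed D→Y path; (ii) no back-door D→{C}; (iii) {D} blocks every back-door {C}→Y. Front-door holds.
P(Y|do(D)) = Σ_{C} P(C|D) Σ_{D'} P(Y|C,D')P(D').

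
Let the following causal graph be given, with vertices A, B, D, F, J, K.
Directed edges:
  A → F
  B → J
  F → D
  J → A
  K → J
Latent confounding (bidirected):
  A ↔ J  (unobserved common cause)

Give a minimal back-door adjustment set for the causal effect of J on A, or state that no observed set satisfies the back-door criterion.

desc(J)\{J}={A,D,F}; candidates ⊆ {B,K}.
J↔A: latent back-door arc(s) into J.
size 0: {}; under {} J still reaches {A,B,D,F,K} ∋ A.
size 1: {B}, {K}; under {B} J still reaches {A,D,F,K} ∋ A.
size 2: {B,K}; under {B,K} J still reaches {A,D,F} ∋ A.
J↔A cannot be blocked by any observed set — no back-door set.

J→A: no observed back-door set.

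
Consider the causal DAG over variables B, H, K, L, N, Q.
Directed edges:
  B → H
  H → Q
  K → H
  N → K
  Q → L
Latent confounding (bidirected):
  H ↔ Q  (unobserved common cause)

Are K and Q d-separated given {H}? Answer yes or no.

Bayes-Ball from K | {H} reaches {B,L,N,Q}.
Q ∈ reach(K|{H}) ⇒ K ⊥̸ Q | {H}.

No — K and Q are d-connected given {H}.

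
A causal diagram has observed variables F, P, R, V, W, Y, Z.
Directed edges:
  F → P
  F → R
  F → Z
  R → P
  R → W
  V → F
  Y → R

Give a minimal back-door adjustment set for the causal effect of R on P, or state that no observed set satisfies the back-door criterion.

R→P: minimal back-door set {F}.

desc(R)\{R}={P,W}; candidates ⊆ {F,V,Y,Z}.
size 0: {}; under {} R still reaches {F,P,V,Y,Z} ∋ P.
{F}: R⊥P given {F} in G with R→· removed — back-door holds.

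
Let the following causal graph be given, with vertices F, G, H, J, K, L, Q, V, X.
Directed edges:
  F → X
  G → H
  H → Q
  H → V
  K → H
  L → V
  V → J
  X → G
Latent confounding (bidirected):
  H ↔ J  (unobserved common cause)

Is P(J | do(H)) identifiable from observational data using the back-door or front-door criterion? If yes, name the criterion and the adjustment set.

P(J|do(H)): frontdoor, adjust for {V}.

desc(H)\{H}={J,Q,V}; candidates ⊆ {F,G,K,L,X}.
H↔J: latent back-door arc(s) into H.
size 0: {}; under {} H still reaches {F,G,J,K,X} ∋ J.
size 1: {F}, {G}, {K} …(+2); under {F} H still reaches {G,J,K,X} ∋ J.
size 2: {F,G}, {F,K}, {F,L} …(+7); under {F,G} H still reaches {J,K} ∋ J.
H↔J cannot be blocked by any observed set — no back-door set.
{V}: (i) intercepts every directed H→J path; (ii) no back-door H→{V}; (iii) {H} blocks every back-door {V}→J. Front-door holds.
P(J|do(H)) = Σ_{V} P(V|H) Σ_{H'} P(J|V,H')P(H').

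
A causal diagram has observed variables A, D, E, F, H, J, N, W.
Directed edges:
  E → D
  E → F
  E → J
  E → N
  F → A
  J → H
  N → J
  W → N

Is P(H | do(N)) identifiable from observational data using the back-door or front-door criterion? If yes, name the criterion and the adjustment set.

P(H|do(N)): backdoor, adjust for {E}.

desc(N)\{N}={H,J}; candidates ⊆ {A,D,E,F,W}.
size 0: {}; under {} N still reaches {A,D,E,F,H,J,W} ∋ H.
{E}: N⊥H given {E} in G with N→· removed — back-door holds.
P(H|do(N)) = Σ_{E} P(H|N,E)·P(E).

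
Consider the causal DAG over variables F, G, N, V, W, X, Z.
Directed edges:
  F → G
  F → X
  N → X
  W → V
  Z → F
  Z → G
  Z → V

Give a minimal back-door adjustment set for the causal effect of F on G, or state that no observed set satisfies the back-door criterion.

desc(F)\{F}={G,X}; candidates ⊆ {N,V,W,Z}.
size 0: {}; under {} F still reaches {G,V,Z} ∋ G.
{Z}: F⊥G given {Z} in G with F→· removed — back-door holds.

F→G: minimal back-door set {Z}.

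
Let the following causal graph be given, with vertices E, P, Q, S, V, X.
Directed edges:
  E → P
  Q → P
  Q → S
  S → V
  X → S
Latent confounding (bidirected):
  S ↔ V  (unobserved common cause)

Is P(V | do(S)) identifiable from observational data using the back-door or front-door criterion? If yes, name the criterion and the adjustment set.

P(V|do(S)): not identifiable (no BD/FD set).

desc(S)\{S}={V}; candidates ⊆ {E,P,Q,X}.
S↔V: latent back-door arc(s) into S.
size 0: {}; under {} S still reaches {P,Q,V,X} ∋ V.
size 1: {E}, {P}, {Q} …(+1); under {E} S still reaches {P,Q,V,X} ∋ V.
size 2: {E,P}, {E,Q}, {E,X} …(+3); under {E,P} S still reaches {Q,V,X} ∋ V.
S↔V cannot be blocked by any observed set — no back-door set.
No mediator lies on a directed S→…→V path.
Neither criterion identifies P(V|do(S)) in this graph.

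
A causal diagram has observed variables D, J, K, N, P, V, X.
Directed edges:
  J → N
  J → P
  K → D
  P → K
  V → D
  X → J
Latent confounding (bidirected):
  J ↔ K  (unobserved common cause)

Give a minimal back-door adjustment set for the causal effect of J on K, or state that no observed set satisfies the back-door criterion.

desc(J)\{J}={D,K,N,P}; candidates ⊆ {V,X}.
J↔K: latent back-door arc(s) into J.
size 0: {}; under {} J still reaches {D,K,X} ∋ K.
size 1: {V}, {X}; under {V} J still reaches {D,K,X} ∋ K.
size 2: {V,X}; under {V,X} J still reaches {D,K} ∋ K.
J↔K cannot be blocked by any observed set — no back-door set.

J→K: no observed back-door set.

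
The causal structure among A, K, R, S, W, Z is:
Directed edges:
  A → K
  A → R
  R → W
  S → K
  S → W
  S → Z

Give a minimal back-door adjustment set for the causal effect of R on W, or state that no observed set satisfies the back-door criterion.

desc(R)\{R}={W}; candidates ⊆ {A,K,S,Z}.
∅: R⊥W given ∅ in G with R→· removed — back-door holds.

R→W: minimal back-door set ∅.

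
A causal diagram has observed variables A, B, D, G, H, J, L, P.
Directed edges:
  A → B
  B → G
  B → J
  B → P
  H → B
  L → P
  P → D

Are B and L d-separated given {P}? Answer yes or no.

Bayes-Ball from B | {P} reaches {A,G,H,J,L}.
L ∈ reach(B|{P}) ⇒ B ⊥̸ L | {P}.

No — B and L are d-connected given {P}.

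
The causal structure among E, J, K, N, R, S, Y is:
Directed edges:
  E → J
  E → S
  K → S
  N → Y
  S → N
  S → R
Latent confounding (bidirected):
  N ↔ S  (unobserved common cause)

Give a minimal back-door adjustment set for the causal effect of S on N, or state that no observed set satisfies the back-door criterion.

desc(S)\{S}={N,R,Y}; candidates ⊆ {E,J,K}.
S↔N: latent back-door arc(s) into S.
size 0: {}; under {} S still reaches {E,J,K,N,Y} ∋ N.
size 1: {E}, {J}, {K}; under {E} S still reaches {K,N,Y} ∋ N.
size 2: {E,J}, {E,K}, {J,K}; under {E,J} S still reaches {K,N,Y} ∋ N.
S↔N cannot be blocked by any observed set — no back-door set.

S→N: no observed back-door set.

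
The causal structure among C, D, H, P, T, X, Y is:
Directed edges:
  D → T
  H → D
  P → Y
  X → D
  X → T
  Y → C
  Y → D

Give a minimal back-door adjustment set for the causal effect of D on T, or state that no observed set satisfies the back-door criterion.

D→T: minimal back-door set {X}.

desc(D)\{D}={T}; candidates ⊆ {C,H,P,X,Y}.
size 0: {}; under {} D still reaches {C,H,P,T,X,Y} ∋ T.
{X}: D⊥T given {X} in G with D→· removed — back-door holds.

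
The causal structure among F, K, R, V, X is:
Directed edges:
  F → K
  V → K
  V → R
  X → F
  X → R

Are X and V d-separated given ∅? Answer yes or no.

Yes — X ⊥ V | ∅.

Bayes-Ball from X | ∅ reaches {F,K,R}.
V ∉ reach(X|∅) ⇒ X ⊥ V | ∅.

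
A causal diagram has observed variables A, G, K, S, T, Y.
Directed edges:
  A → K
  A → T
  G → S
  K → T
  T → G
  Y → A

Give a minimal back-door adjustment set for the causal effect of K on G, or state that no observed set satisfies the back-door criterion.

desc(K)\{K}={G,S,T}; candidates ⊆ {A,Y}.
size 0: {}; under {} K still reaches {A,G,S,T,Y} ∋ G.
{A}: K⊥G given {A} in G with K→· removed — back-door holds.

K→G: minimal back-door set {A}.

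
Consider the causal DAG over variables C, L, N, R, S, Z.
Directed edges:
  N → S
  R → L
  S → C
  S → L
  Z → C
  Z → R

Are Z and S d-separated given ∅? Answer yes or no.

Bayes-Ball from Z | ∅ reaches {C,L,R}.
S ∉ reach(Z|∅) ⇒ Z ⊥ S | ∅.

Yes — Z ⊥ S | ∅.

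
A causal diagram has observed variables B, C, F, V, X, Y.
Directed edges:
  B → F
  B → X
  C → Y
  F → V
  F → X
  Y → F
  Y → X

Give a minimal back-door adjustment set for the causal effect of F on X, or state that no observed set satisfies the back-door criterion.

F→X: minimal back-door set {B, Y}.

desc(F)\{F}={V,X}; candidates ⊆ {B,C,Y}.
size 0: {}; under {} F still reaches {B,C,X,Y} ∋ X.
size 1: {B}, {C}, {Y}; under {B} F still reaches {C,X,Y} ∋ X.
{B,Y}: F⊥X given {B,Y} in G with F→· removed — back-door holds.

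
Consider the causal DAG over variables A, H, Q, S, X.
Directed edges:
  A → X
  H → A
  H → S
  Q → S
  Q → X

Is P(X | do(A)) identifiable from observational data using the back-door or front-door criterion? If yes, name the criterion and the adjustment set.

desc(A)\{A}={X}; candidates ⊆ {H,Q,S}.
∅: A⊥X given ∅ in G with A→· removed — back-door holds.
P(X|do(A)) = P(X|A) — no adjustment needed.

P(X|do(A)): backdoor, adjust for ∅.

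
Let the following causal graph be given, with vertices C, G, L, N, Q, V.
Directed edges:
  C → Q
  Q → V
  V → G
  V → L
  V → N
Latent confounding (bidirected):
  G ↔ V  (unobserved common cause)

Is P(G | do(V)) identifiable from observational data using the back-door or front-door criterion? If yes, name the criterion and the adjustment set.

P(G|do(V)): not identifiable (no BD/FD set).

desc(V)\{V}={G,L,N}; candidates ⊆ {C,Q}.
V↔G: latent back-door arc(s) into V.
size 0: {}; under {} V still reaches {C,G,Q} ∋ G.
size 1: {C}, {Q}; under {C} V still reaches {G,Q} ∋ G.
size 2: {C,Q}; under {C,Q} V still reaches {G} ∋ G.
V↔G cannot be blocked by any observed set — no back-door set.
No mediator lies on a directed V→…→G path.
Neither criterion identifies P(G|do(V)) in this graph.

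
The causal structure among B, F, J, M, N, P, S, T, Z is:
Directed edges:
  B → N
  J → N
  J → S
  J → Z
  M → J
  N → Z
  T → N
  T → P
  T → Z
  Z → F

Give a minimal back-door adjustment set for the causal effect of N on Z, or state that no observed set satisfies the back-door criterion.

N→Z: minimal back-door set {J, T}.

desc(N)\{N}={F,Z}; candidates ⊆ {B,J,M,P,S,T}.
size 0: {}; under {} N still reaches {B,F,J,M,P,S,T,Z} ∋ Z.
size 1: {B}, {J}, {M} …(+3); under {B} N still reaches {F,J,M,P,S,T,Z} ∋ Z.
{J,T}: N⊥Z given {J,T} in G with N→· removed — back-door holds.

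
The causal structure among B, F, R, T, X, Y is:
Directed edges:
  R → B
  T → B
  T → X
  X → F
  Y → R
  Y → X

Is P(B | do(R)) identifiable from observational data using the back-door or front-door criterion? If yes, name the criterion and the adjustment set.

desc(R)\{R}={B}; candidates ⊆ {F,T,X,Y}.
∅: R⊥B given ∅ in G with R→· removed — back-door holds.
P(B|do(R)) = P(B|R) — no adjustment needed.

P(B|do(R)): backdoor, adjust for ∅.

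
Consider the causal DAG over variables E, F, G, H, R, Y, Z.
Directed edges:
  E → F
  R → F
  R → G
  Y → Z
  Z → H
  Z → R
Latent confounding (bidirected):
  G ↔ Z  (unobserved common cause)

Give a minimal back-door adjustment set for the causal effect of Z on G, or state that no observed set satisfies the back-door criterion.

desc(Z)\{Z}={F,G,H,R}; candidates ⊆ {E,Y}.
Z↔G: latent back-door arc(s) into Z.
size 0: {}; under {} Z still reaches {G,Y} ∋ G.
size 1: {E}, {Y}; under {E} Z still reaches {G,Y} ∋ G.
size 2: {E,Y}; under {E,Y} Z still reaches {G} ∋ G.
Z↔G cannot be blocked by any observed set — no back-door set.

Z→G: no observed back-door set.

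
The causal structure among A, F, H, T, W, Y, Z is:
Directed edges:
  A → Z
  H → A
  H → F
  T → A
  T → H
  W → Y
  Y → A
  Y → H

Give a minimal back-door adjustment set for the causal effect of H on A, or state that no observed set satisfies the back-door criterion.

H→A: minimal back-door set {T, Y}.

desc(H)\{H}={A,F,Z}; candidates ⊆ {T,W,Y}.
size 0: {}; under {} H still reaches {A,T,W,Y,Z} ∋ A.
size 1: {T}, {W}, {Y}; under {T} H still reaches {A,W,Y,Z} ∋ A.
{T,Y}: H⊥A given {T,Y} in G with H→· removed — back-door holds.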